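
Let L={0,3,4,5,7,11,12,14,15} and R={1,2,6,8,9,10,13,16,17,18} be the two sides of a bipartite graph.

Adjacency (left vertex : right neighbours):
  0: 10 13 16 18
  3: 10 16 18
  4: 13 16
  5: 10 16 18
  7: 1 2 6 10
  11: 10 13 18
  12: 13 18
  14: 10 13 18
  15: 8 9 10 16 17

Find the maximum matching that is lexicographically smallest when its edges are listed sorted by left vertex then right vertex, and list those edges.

|M| = 6 (so the lex-smallest maximum matching has 6 edges)
process left vertices in ascending order; for each, take the smallest-labelled available neighbour that still permits 6 edges overall, or leave it unmatched if none does
lex-smallest matching: {0-10, 3-16, 4-13, 5-18, 7-1, 15-8}

Lex-smallest maximum matching: {(0,10), (3,16), (4,13), (5,18), (7,1), (15,8)}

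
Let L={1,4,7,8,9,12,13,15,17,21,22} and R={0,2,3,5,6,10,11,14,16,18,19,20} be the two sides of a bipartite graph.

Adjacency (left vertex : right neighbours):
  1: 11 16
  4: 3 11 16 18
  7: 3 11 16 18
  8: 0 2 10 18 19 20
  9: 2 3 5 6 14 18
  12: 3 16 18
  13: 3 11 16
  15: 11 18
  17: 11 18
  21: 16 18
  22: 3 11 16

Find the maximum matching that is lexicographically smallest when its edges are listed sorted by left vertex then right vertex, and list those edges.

|M| = 6 (so the lex-smallest maximum matching has 6 edges)
process left vertices in ascending order; for each, take the smallest-labelled available neighbour that still permits 6 edges overall, or leave it unmatched if none does
lex-smallest matching: {1-11, 4-3, 7-16, 8-0, 9-2, 12-18}

Lex-smallest maximum matching: {(1,11), (4,3), (7,16), (8,0), (9,2), (12,18)}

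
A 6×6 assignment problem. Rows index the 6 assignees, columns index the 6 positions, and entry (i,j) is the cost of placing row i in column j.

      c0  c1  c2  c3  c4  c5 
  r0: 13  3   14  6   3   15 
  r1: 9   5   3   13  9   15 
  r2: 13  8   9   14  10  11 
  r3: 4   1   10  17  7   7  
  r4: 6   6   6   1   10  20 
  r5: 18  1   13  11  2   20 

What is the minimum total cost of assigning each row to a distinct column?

optimal assignment: row0→col4 (cost 3), row1→col2 (cost 3), row2→col5 (cost 11), row3→col0 (cost 4), row4→col3 (cost 1), row5→col1 (cost 1)
total = 3 + 3 + 11 + 4 + 1 + 1 = 23

Minimum assignment cost: 23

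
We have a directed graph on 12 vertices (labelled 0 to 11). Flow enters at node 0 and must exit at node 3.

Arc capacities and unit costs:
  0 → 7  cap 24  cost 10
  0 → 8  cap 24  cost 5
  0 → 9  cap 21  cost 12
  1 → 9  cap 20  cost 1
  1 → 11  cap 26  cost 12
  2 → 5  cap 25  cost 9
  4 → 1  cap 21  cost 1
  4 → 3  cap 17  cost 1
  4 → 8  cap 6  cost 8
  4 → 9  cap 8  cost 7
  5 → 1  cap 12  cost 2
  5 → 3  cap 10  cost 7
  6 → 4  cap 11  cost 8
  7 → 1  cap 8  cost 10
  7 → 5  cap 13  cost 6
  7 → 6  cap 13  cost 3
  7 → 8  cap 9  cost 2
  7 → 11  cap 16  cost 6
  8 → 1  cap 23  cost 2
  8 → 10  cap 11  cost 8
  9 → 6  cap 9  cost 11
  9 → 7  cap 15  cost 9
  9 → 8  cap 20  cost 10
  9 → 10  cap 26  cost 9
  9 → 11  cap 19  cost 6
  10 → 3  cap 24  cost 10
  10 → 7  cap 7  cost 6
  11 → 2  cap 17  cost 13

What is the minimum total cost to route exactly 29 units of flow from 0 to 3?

shortest-cost path #1: 0→7→6→4→3 push 11 @ unit cost 22 (adds 242)
shortest-cost path #2: 0→8→10→3 push 11 @ unit cost 23 (adds 253)
shortest-cost path #3: 0→7→5→3 push 7 @ unit cost 23 (adds 161)
total cost = 656

Minimum cost for 29 units: 656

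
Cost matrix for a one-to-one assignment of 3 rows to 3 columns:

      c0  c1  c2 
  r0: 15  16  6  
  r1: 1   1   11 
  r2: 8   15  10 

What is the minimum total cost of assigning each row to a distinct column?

Minimum assignment cost: 15

optimal assignment: row0→col2 (cost 6), row1→col1 (cost 1), row2→col0 (cost 8)
total = 6 + 1 + 8 = 15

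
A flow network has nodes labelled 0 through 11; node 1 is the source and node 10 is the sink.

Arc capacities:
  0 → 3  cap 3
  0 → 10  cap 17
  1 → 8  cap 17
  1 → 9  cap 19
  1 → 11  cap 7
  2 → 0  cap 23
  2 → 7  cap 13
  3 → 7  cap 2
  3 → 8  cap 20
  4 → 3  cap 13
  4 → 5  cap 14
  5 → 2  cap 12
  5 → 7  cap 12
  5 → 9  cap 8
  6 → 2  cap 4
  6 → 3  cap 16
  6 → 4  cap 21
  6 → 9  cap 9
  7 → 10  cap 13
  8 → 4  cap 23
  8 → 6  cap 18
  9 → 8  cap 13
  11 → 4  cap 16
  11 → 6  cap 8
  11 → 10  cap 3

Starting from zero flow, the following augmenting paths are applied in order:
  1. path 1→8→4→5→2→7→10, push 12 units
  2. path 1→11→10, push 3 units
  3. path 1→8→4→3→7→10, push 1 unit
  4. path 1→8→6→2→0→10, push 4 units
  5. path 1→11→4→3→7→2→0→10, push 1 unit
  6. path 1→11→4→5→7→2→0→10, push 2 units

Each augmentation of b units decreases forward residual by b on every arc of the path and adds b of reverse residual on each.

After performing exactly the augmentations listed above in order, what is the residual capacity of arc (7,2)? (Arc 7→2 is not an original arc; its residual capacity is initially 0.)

after path 1 (1→8→4→5→2→7→10, push 12): res(7,2)=12
after path 2 (1→11→10, push 3): res(7,2)=12
after path 3 (1→8→4→3→7→10, push 1): res(7,2)=12
after path 4 (1→8→6→2→0→10, push 4): res(7,2)=12
after path 5 (1→11→4→3→7→2→0→10, push 1): res(7,2)=11
after path 6 (1→11→4→5→7→2→0→10, push 2): res(7,2)=9

Residual capacity of (7,2): 9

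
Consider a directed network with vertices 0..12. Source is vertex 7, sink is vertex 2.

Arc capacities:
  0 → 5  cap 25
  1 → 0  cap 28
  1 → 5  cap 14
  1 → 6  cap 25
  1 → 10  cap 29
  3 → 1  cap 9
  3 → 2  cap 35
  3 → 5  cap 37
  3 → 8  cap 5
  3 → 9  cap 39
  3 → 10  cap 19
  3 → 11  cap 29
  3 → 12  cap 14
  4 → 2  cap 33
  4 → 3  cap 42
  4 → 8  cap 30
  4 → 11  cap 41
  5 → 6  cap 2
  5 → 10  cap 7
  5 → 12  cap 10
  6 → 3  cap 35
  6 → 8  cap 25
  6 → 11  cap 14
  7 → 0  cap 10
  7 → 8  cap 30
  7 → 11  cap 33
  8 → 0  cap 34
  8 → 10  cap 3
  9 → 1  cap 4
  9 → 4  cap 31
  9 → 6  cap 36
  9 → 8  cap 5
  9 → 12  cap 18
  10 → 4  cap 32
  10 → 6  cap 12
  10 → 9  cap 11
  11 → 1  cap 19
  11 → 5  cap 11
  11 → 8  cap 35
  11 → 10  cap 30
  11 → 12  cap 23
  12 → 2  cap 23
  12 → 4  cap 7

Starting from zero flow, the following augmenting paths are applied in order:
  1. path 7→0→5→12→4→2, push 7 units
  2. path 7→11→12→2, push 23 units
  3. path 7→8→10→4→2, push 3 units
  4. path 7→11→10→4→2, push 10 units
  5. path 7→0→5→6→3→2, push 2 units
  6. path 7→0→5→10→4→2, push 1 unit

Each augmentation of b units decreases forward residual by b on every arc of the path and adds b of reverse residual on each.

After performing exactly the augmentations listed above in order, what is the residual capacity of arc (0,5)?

after path 1 (7→0→5→12→4→2, push 7): res(0,5)=18
after path 2 (7→11→12→2, push 23): res(0,5)=18
after path 3 (7→8→10→4→2, push 3): res(0,5)=18
after path 4 (7→11→10→4→2, push 10): res(0,5)=18
after path 5 (7→0→5→6→3→2, push 2): res(0,5)=16
after path 6 (7→0→5→10→4→2, push 1): res(0,5)=15

Residual capacity of (0,5): 15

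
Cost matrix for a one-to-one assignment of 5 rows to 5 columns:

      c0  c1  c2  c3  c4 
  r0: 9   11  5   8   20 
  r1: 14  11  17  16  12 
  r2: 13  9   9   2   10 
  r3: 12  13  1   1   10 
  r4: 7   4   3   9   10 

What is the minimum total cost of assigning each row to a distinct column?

Minimum assignment cost: 28

optimal assignment: row0→col0 (cost 9), row1→col4 (cost 12), row2→col3 (cost 2), row3→col2 (cost 1), row4→col1 (cost 4)
total = 9 + 12 + 2 + 1 + 4 = 28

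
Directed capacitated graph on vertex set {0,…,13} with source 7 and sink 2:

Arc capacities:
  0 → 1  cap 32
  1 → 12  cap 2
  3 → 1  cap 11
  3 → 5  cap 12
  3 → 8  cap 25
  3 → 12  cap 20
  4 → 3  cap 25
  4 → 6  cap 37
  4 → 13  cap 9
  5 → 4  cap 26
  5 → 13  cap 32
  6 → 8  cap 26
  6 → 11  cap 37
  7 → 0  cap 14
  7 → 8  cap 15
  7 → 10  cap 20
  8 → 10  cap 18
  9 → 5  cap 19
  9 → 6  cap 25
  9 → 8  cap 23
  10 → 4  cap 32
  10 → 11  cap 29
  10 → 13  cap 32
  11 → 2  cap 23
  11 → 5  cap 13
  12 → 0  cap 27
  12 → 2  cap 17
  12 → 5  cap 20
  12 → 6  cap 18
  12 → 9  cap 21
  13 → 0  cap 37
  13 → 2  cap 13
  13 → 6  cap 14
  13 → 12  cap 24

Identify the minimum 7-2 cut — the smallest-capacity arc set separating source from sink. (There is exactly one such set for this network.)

Min-cut arcs: {(1,12), (7,8), (7,10)} (total capacity 37)

augment #1: 7→10→11→2 push 20
augment #2: 7→0→1→12→2 push 2
augment #3: 7→8→10→11→2 push 3
augment #4: 7→8→10→13→2 push 12
max flow = 37; residual-reachable set from 7 gives S-side
cut edges (S→T): {(1,12), (7,8), (7,10)} total cap 37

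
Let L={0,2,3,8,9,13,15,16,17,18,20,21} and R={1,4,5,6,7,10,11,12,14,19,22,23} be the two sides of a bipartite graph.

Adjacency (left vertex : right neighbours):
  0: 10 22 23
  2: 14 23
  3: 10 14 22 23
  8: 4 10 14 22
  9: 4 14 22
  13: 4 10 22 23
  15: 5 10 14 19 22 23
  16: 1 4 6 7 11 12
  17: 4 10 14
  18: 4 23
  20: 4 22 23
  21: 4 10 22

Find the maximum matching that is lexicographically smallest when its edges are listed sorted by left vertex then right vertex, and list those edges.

|M| = 7 (so the lex-smallest maximum matching has 7 edges)
process left vertices in ascending order; for each, take the smallest-labelled available neighbour that still permits 7 edges overall, or leave it unmatched if none does
lex-smallest matching: {0-10, 2-14, 3-22, 8-4, 13-23, 15-5, 16-1}

Lex-smallest maximum matching: {(0,10), (2,14), (3,22), (8,4), (13,23), (15,5), (16,1)}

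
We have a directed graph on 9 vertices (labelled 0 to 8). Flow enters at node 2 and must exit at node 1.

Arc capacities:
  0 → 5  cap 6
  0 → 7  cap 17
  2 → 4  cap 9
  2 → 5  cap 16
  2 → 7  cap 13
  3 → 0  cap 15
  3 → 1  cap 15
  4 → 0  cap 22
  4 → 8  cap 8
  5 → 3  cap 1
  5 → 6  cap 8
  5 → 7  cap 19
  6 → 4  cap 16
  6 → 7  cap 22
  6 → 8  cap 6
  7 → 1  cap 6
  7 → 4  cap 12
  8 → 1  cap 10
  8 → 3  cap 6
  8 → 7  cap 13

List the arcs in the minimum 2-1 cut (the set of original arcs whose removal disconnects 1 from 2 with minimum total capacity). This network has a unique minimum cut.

augment #1: 2→7→1 push 6
augment #2: 2→4→8→1 push 8
augment #3: 2→5→3→1 push 1
augment #4: 2→5→6→8→1 push 2
augment #5: 2→5→6→8→3→1 push 4
max flow = 21; residual-reachable set from 2 gives S-side
cut edges (S→T): {(4,8), (5,3), (6,8), (7,1)} total cap 21

Min-cut arcs: {(4,8), (5,3), (6,8), (7,1)} (total capacity 21)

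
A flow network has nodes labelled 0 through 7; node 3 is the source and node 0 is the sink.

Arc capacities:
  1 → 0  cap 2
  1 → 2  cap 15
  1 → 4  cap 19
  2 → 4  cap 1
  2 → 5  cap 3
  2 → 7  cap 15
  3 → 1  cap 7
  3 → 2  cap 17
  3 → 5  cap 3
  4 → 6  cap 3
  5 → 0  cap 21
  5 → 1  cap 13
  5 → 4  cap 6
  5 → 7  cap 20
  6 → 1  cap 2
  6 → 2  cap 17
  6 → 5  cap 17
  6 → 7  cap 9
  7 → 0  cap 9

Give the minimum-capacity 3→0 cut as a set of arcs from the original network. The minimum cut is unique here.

Min-cut arcs: {(1,0), (2,5), (3,5), (4,6), (7,0)} (total capacity 20)

augment #1: 3→1→0 push 2
augment #2: 3→5→0 push 3
augment #3: 3→2→5→0 push 3
augment #4: 3→2→7→0 push 9
augment #5: 3→1→4→6→5→0 push 3
max flow = 20; residual-reachable set from 3 gives S-side
cut edges (S→T): {(1,0), (2,5), (3,5), (4,6), (7,0)} total cap 20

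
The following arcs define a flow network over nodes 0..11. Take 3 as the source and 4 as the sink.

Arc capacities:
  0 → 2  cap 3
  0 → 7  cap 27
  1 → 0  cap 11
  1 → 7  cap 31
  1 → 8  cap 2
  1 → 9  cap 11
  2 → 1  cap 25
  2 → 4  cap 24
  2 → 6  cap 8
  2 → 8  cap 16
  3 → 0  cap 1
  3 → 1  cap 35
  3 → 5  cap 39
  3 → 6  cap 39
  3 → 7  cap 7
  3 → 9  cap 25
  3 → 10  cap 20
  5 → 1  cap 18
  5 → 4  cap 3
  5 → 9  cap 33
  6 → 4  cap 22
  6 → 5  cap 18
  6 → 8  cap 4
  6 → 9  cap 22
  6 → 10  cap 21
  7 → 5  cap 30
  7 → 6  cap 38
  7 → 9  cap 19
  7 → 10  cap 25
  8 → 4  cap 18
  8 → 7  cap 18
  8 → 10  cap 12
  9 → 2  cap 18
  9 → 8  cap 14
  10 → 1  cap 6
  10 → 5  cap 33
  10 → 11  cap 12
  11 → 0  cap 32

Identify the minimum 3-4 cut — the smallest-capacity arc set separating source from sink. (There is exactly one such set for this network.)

augment #1: 3→5→4 push 3
augment #2: 3→6→4 push 22
augment #3: 3→0→2→4 push 1
augment #4: 3→1→8→4 push 2
augment #5: 3→6→8→4 push 4
augment #6: 3→9→2→4 push 18
augment #7: 3→9→8→4 push 7
augment #8: 3→1→0→2→4 push 2
augment #9: 3→1→9→8→4 push 5
max flow = 64; residual-reachable set from 3 gives S-side
cut edges (S→T): {(0,2), (5,4), (6,4), (8,4), (9,2)} total cap 64

Min-cut arcs: {(0,2), (5,4), (6,4), (8,4), (9,2)} (total capacity 64)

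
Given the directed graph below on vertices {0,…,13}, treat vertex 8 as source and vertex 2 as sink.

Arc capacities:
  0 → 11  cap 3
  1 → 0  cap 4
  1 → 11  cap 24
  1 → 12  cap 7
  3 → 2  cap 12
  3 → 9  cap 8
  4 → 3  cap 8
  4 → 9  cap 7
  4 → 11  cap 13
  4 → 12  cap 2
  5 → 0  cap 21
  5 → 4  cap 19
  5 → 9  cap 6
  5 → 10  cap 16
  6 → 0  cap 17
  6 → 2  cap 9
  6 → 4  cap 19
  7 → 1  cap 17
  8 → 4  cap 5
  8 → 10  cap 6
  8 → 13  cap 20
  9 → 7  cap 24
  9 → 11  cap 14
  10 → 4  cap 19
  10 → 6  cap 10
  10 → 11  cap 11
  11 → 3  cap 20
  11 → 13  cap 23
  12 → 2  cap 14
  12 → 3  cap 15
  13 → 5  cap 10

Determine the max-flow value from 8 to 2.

augment #1: 8→4→3→2 bottleneck 5, total now 5
augment #2: 8→10→6→2 bottleneck 6, total now 11
augment #3: 8→13→5→4→3→2 bottleneck 3, total now 14
augment #4: 8→13→5→4→12→2 bottleneck 2, total now 16
augment #5: 8→13→5→10→6→2 bottleneck 3, total now 19
augment #6: 8→13→5→0→11→3→2 bottleneck 2, total now 21

Maximum flow value: 21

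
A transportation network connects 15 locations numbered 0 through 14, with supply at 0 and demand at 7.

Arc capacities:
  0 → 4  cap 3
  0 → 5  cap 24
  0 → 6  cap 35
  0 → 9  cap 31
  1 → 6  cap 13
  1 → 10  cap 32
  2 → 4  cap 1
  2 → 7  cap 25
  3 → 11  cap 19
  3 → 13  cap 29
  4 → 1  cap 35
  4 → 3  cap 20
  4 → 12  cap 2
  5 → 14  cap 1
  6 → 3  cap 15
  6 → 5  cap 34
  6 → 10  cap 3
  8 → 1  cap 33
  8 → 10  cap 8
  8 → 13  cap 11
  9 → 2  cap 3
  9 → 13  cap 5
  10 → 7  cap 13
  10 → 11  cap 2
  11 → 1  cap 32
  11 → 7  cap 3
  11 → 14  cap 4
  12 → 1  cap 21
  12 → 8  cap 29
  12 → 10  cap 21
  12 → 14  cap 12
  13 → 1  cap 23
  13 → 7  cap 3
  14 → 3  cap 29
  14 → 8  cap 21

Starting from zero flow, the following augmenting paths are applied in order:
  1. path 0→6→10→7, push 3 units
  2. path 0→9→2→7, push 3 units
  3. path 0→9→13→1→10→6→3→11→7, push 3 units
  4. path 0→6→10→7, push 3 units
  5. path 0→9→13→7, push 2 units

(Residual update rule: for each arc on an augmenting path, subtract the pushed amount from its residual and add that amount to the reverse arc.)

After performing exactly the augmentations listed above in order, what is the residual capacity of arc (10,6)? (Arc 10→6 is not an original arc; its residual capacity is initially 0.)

after path 1 (0→6→10→7, push 3): res(10,6)=3
after path 2 (0→9→2→7, push 3): res(10,6)=3
after path 3 (0→9→13→1→10→6→3→11→7, push 3): res(10,6)=0
after path 4 (0→6→10→7, push 3): res(10,6)=3
after path 5 (0→9→13→7, push 2): res(10,6)=3

Residual capacity of (10,6): 3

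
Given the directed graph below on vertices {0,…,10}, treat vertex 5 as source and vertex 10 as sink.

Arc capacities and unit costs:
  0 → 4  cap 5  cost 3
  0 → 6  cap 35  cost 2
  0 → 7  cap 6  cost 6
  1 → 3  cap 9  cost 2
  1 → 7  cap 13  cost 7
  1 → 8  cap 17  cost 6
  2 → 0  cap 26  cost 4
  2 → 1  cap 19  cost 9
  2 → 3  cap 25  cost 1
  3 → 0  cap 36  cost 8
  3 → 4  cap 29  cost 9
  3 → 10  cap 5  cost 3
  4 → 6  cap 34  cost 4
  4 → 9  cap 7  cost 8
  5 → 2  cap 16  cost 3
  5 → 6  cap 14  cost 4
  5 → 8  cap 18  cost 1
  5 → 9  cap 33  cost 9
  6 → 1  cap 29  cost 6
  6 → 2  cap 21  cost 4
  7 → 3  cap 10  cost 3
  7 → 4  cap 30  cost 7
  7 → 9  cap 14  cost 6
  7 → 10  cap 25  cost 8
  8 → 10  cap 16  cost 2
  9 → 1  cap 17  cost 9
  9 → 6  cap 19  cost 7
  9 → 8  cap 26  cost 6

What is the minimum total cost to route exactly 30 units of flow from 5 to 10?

shortest-cost path #1: 5→8→10 push 16 @ unit cost 3 (adds 48)
shortest-cost path #2: 5→2→3→10 push 5 @ unit cost 7 (adds 35)
shortest-cost path #3: 5→2→0→7→10 push 6 @ unit cost 21 (adds 126)
shortest-cost path #4: 5→6→1→7→10 push 3 @ unit cost 25 (adds 75)
total cost = 284

Minimum cost for 30 units: 284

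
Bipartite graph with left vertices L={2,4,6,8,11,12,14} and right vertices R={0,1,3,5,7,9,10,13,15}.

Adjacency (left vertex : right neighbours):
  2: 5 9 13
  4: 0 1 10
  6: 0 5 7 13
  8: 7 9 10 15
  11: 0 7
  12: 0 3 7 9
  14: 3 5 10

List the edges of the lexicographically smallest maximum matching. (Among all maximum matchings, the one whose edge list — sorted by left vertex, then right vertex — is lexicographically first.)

|M| = 7 (so the lex-smallest maximum matching has 7 edges)
process left vertices in ascending order; for each, take the smallest-labelled available neighbour that still permits 7 edges overall, or leave it unmatched if none does
lex-smallest matching: {2-5, 4-0, 6-13, 8-9, 11-7, 12-3, 14-10}

Lex-smallest maximum matching: {(2,5), (4,0), (6,13), (8,9), (11,7), (12,3), (14,10)}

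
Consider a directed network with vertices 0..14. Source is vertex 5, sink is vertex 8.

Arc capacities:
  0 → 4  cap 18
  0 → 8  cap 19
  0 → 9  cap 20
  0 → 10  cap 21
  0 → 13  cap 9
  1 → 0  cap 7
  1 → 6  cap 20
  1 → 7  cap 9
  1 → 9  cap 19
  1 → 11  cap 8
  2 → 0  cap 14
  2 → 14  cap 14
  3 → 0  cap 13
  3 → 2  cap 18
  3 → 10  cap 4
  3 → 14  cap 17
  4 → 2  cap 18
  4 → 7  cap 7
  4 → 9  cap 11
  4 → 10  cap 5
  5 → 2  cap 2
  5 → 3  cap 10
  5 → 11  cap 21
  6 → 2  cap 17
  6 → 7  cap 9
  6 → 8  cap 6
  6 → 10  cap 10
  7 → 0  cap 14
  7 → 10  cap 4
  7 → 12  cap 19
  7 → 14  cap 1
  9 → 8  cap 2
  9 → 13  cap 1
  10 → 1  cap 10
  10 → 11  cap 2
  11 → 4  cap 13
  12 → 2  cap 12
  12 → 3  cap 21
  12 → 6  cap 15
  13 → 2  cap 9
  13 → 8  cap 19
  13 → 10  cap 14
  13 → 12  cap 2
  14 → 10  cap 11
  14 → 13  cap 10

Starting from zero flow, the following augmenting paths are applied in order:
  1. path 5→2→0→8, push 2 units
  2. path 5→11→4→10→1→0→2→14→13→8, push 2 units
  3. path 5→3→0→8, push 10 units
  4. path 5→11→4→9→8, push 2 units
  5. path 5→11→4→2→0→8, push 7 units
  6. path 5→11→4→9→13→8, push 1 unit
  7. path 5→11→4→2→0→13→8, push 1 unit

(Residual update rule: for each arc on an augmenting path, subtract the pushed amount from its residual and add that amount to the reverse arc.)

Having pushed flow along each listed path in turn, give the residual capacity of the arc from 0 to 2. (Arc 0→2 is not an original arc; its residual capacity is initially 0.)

Residual capacity of (0,2): 8

after path 1 (5→2→0→8, push 2): res(0,2)=2
after path 2 (5→11→4→10→1→0→2→14→13→8, push 2): res(0,2)=0
after path 3 (5→3→0→8, push 10): res(0,2)=0
after path 4 (5→11→4→9→8, push 2): res(0,2)=0
after path 5 (5→11→4→2→0→8, push 7): res(0,2)=7
after path 6 (5→11→4→9→13→8, push 1): res(0,2)=7
after path 7 (5→11→4→2→0→13→8, push 1): res(0,2)=8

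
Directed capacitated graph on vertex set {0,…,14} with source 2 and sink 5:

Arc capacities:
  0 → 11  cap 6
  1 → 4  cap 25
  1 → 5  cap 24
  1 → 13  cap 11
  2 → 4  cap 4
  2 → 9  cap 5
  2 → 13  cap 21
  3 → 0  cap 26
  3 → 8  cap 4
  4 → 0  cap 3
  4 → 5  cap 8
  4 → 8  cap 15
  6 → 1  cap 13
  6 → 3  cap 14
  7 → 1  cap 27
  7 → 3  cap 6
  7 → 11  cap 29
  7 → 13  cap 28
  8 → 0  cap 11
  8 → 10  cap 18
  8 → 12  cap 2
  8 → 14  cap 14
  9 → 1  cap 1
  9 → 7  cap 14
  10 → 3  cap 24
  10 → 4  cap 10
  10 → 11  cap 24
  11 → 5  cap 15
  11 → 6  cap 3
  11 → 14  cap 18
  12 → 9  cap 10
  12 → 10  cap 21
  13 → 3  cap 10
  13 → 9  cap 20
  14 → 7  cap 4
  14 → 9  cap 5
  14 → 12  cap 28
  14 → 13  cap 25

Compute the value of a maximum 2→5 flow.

Maximum flow value: 29

augment #1: 2→4→5 bottleneck 4, total now 4
augment #2: 2→9→1→5 bottleneck 1, total now 5
augment #3: 2→9→7→1→5 bottleneck 4, total now 9
augment #4: 2→13→3→0→11→5 bottleneck 6, total now 15
augment #5: 2→13→9→7→1→5 bottleneck 10, total now 25
augment #6: 2→13→3→8→10→4→5 bottleneck 4, total now 29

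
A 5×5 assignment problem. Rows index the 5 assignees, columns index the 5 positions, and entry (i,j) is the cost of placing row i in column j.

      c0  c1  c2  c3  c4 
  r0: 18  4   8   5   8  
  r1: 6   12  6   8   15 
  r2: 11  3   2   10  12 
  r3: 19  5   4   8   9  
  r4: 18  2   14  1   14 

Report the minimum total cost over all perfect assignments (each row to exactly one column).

Minimum assignment cost: 22

one of 3 optimal assignments: row0→col1 (cost 4), row1→col0 (cost 6), row2→col2 (cost 2), row3→col4 (cost 9), row4→col3 (cost 1)
total = 4 + 6 + 2 + 9 + 1 = 22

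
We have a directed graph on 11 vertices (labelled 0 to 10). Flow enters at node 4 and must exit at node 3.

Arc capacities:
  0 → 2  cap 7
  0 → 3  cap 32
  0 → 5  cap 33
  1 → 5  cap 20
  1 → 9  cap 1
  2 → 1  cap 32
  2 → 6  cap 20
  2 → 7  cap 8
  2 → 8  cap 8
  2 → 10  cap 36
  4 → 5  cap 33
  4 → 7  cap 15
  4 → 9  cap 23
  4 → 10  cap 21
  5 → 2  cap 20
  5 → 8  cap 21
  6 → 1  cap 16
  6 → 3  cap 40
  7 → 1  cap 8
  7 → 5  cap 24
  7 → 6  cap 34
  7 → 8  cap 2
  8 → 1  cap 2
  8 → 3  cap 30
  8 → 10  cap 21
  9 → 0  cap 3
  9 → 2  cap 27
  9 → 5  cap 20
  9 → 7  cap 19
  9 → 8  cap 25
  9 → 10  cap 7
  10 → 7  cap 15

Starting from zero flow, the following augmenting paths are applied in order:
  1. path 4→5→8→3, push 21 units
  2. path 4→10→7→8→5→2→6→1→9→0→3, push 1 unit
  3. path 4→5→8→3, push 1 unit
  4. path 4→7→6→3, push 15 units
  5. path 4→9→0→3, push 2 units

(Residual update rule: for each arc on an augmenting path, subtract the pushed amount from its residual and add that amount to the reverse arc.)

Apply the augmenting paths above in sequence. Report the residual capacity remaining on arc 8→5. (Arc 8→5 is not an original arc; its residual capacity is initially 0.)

after path 1 (4→5→8→3, push 21): res(8,5)=21
after path 2 (4→10→7→8→5→2→6→1→9→0→3, push 1): res(8,5)=20
after path 3 (4→5→8→3, push 1): res(8,5)=21
after path 4 (4→7→6→3, push 15): res(8,5)=21
after path 5 (4→9→0→3, push 2): res(8,5)=21

Residual capacity of (8,5): 21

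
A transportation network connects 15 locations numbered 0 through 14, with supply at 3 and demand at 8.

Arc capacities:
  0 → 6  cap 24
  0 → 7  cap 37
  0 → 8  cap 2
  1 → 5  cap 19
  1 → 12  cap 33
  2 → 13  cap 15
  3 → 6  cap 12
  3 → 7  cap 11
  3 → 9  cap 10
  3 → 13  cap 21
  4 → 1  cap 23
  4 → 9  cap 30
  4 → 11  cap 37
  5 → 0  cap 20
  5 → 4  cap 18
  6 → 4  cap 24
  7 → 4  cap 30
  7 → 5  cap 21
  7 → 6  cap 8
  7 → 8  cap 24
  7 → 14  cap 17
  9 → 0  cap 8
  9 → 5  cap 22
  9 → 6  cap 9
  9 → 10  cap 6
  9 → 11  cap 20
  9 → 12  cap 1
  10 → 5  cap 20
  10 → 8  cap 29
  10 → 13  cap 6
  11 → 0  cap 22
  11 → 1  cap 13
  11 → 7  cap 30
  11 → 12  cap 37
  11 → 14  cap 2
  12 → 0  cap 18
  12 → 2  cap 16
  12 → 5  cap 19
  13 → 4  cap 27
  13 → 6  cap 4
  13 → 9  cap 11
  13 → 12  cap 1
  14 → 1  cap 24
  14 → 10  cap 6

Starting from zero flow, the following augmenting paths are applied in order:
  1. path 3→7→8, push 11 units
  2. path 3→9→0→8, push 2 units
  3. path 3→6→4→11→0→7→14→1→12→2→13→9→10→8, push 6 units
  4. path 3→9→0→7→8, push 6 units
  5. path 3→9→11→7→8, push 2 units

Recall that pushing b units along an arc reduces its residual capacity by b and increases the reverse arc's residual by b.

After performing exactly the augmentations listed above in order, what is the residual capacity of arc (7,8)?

after path 1 (3→7→8, push 11): res(7,8)=13
after path 2 (3→9→0→8, push 2): res(7,8)=13
after path 3 (3→6→4→11→0→7→14→1→12→2→13→9→10→8, push 6): res(7,8)=13
after path 4 (3→9→0→7→8, push 6): res(7,8)=7
after path 5 (3→9→11→7→8, push 2): res(7,8)=5

Residual capacity of (7,8): 5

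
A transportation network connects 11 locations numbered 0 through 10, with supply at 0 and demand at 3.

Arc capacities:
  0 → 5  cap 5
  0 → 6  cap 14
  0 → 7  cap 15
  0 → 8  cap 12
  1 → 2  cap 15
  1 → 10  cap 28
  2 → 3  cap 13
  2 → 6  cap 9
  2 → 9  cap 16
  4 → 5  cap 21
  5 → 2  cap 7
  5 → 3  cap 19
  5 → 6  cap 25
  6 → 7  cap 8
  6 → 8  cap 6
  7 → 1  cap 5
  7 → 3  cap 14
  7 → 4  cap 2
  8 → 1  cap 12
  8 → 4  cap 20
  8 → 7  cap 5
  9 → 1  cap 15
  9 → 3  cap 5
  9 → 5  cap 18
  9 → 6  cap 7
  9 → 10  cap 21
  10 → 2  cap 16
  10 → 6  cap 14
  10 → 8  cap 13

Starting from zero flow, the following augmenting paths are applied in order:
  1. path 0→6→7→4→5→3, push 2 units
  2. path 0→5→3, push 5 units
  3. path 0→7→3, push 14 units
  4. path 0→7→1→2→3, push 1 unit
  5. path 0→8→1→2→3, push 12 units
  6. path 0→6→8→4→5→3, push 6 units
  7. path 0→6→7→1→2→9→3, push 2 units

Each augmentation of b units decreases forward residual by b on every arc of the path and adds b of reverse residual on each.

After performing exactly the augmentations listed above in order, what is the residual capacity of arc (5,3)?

Residual capacity of (5,3): 6

after path 1 (0→6→7→4→5→3, push 2): res(5,3)=17
after path 2 (0→5→3, push 5): res(5,3)=12
after path 3 (0→7→3, push 14): res(5,3)=12
after path 4 (0→7→1→2→3, push 1): res(5,3)=12
after path 5 (0→8→1→2→3, push 12): res(5,3)=12
after path 6 (0→6→8→4→5→3, push 6): res(5,3)=6
after path 7 (0→6→7→1→2→9→3, push 2): res(5,3)=6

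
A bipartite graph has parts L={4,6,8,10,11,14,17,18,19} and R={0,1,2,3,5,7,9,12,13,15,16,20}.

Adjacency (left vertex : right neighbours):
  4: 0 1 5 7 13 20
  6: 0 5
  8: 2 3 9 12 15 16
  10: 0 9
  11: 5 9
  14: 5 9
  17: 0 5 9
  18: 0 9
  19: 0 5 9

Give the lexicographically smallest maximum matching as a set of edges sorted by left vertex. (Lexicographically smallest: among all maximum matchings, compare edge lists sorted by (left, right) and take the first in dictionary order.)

|M| = 5 (so the lex-smallest maximum matching has 5 edges)
process left vertices in ascending order; for each, take the smallest-labelled available neighbour that still permits 5 edges overall, or leave it unmatched if none does
lex-smallest matching: {4-1, 6-0, 8-2, 10-9, 11-5}

Lex-smallest maximum matching: {(4,1), (6,0), (8,2), (10,9), (11,5)}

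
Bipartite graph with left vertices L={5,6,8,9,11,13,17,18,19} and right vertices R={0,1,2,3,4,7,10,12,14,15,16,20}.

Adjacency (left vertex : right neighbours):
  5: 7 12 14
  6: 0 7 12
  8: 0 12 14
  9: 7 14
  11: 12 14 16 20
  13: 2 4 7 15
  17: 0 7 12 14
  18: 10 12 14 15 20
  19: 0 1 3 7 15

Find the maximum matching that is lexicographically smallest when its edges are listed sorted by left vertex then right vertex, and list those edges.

Lex-smallest maximum matching: {(5,7), (6,0), (8,12), (9,14), (11,16), (13,2), (18,10), (19,1)}

|M| = 8 (so the lex-smallest maximum matching has 8 edges)
process left vertices in ascending order; for each, take the smallest-labelled available neighbour that still permits 8 edges overall, or leave it unmatched if none does
lex-smallest matching: {5-7, 6-0, 8-12, 9-14, 11-16, 13-2, 18-10, 19-1}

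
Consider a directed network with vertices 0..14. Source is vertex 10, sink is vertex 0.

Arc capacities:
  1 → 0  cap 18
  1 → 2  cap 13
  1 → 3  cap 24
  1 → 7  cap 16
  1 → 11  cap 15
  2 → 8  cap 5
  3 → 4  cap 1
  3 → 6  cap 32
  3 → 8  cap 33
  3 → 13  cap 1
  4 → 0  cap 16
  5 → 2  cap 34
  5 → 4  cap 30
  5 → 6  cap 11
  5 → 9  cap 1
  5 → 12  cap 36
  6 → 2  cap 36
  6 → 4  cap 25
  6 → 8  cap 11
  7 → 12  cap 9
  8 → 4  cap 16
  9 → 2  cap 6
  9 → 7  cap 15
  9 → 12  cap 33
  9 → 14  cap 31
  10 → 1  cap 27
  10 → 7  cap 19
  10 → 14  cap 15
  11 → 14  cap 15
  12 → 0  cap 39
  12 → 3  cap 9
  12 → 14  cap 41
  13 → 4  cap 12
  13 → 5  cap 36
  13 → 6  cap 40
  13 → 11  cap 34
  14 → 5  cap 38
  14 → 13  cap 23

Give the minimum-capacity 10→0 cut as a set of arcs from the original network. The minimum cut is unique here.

Min-cut arcs: {(7,12), (10,1), (10,14)} (total capacity 51)

augment #1: 10→1→0 push 18
augment #2: 10→7→12→0 push 9
augment #3: 10→1→3→4→0 push 1
augment #4: 10→14→5→4→0 push 15
augment #5: 10→1→3→13→5→12→0 push 1
augment #6: 10→1→11→14→5→12→0 push 7
max flow = 51; residual-reachable set from 10 gives S-side
cut edges (S→T): {(7,12), (10,1), (10,14)} total cap 51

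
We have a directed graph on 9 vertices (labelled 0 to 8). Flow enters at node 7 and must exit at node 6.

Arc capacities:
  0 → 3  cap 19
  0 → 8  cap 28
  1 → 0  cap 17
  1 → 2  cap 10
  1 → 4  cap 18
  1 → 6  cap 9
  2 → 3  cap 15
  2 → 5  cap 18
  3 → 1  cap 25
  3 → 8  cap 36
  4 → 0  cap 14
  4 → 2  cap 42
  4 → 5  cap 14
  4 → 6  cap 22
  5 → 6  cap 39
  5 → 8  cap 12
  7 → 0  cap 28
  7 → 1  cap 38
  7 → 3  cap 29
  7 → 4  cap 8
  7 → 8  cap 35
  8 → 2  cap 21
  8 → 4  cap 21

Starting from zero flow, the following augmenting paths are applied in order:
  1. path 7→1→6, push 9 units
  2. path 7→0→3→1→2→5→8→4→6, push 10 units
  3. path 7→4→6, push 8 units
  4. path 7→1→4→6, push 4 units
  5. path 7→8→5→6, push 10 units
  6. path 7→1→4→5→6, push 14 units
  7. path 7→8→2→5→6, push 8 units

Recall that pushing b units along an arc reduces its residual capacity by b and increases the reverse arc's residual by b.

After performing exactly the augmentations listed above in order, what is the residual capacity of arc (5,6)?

Residual capacity of (5,6): 7

after path 1 (7→1→6, push 9): res(5,6)=39
after path 2 (7→0→3→1→2→5→8→4→6, push 10): res(5,6)=39
after path 3 (7→4→6, push 8): res(5,6)=39
after path 4 (7→1→4→6, push 4): res(5,6)=39
after path 5 (7→8→5→6, push 10): res(5,6)=29
after path 6 (7→1→4→5→6, push 14): res(5,6)=15
after path 7 (7→8→2→5→6, push 8): res(5,6)=7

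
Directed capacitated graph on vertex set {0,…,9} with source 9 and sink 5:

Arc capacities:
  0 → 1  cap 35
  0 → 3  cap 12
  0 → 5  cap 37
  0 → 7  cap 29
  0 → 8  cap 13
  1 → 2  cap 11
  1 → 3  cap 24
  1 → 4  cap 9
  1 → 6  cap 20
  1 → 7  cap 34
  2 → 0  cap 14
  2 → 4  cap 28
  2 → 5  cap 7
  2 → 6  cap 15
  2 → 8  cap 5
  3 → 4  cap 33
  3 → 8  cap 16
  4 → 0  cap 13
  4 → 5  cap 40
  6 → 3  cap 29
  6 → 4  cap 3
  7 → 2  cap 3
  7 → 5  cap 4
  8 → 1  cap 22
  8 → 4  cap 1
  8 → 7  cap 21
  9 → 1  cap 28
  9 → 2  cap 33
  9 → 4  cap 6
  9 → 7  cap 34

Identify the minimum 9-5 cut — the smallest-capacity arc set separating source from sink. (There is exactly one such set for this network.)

Min-cut arcs: {(7,2), (7,5), (9,1), (9,2), (9,4)} (total capacity 74)

augment #1: 9→2→5 push 7
augment #2: 9→4→5 push 6
augment #3: 9→7→5 push 4
augment #4: 9→1→4→5 push 9
augment #5: 9→2→0→5 push 14
augment #6: 9→2→4→5 push 12
augment #7: 9→1→2→4→5 push 11
augment #8: 9→1→3→4→5 push 2
augment #9: 9→1→3→4→0→5 push 6
augment #10: 9→7→2→4→0→5 push 3
max flow = 74; residual-reachable set from 9 gives S-side
cut edges (S→T): {(7,2), (7,5), (9,1), (9,2), (9,4)} total cap 74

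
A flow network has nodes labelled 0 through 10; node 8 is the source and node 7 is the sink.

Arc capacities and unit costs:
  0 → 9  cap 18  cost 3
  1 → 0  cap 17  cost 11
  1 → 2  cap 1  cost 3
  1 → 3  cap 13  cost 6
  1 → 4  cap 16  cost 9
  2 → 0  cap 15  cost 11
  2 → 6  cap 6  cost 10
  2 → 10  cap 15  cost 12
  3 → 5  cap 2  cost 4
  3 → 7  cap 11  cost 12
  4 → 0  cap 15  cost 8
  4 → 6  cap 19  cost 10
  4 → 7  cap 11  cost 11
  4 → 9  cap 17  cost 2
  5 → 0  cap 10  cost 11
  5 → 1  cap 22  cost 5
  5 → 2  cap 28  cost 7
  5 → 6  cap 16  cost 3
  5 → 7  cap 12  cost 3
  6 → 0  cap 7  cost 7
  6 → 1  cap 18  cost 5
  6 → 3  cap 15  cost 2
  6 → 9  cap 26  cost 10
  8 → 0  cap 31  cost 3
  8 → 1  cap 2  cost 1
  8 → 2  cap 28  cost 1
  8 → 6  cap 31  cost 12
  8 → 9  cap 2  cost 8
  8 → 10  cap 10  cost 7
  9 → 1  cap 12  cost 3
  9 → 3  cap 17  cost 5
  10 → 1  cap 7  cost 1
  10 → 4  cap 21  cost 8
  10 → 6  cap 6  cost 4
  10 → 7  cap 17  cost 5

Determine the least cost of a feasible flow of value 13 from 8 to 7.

Minimum cost for 13 units: 166

shortest-cost path #1: 8→10→7 push 10 @ unit cost 12 (adds 120)
shortest-cost path #2: 8→1→3→5→7 push 2 @ unit cost 14 (adds 28)
shortest-cost path #3: 8→2→10→7 push 1 @ unit cost 18 (adds 18)
total cost = 166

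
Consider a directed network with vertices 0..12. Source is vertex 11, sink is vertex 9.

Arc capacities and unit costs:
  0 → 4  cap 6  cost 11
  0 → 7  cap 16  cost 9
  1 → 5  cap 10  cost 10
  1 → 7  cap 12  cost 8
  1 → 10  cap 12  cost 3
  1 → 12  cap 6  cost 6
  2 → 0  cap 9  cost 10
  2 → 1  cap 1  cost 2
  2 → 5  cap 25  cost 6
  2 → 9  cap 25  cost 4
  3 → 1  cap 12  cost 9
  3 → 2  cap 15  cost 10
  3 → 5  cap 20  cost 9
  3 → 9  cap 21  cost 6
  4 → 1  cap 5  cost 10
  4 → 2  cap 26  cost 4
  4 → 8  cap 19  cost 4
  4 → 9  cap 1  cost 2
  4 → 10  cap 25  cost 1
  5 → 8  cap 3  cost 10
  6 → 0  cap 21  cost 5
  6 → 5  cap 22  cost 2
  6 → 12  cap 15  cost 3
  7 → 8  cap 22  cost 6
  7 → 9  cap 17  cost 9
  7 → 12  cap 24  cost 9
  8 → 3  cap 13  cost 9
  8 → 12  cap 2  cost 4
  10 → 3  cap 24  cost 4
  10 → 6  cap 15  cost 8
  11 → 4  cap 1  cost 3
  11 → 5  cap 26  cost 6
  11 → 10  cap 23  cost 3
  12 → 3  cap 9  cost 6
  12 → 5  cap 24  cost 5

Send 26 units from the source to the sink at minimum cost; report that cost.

shortest-cost path #1: 11→4→9 push 1 @ unit cost 5 (adds 5)
shortest-cost path #2: 11→10→3→9 push 21 @ unit cost 13 (adds 273)
shortest-cost path #3: 11→10→3→2→9 push 2 @ unit cost 21 (adds 42)
shortest-cost path #4: 11→5→8→3→2→9 push 2 @ unit cost 39 (adds 78)
total cost = 398

Minimum cost for 26 units: 398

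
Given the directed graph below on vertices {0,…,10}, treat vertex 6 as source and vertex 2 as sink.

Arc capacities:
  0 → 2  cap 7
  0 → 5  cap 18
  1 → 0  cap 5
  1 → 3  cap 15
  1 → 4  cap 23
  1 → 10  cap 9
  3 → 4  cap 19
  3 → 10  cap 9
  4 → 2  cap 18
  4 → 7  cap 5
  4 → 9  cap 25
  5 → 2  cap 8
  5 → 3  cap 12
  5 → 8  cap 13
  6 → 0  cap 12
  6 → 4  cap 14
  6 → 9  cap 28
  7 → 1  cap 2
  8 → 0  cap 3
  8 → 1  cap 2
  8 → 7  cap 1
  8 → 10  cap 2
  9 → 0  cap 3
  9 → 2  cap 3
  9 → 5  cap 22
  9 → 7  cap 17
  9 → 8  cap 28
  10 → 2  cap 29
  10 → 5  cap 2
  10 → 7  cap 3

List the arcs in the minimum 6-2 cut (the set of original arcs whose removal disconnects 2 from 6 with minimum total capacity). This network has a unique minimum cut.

augment #1: 6→0→2 push 7
augment #2: 6→4→2 push 14
augment #3: 6→9→2 push 3
augment #4: 6→0→5→2 push 5
augment #5: 6→9→5→2 push 3
augment #6: 6→9→8→10→2 push 2
augment #7: 6→9→5→3→4→2 push 4
augment #8: 6→9→5→3→10→2 push 8
augment #9: 6→9→7→1→10→2 push 2
augment #10: 6→9→8→1→10→2 push 2
max flow = 50; residual-reachable set from 6 gives S-side
cut edges (S→T): {(0,2), (5,2), (5,3), (6,4), (7,1), (8,1), (8,10), (9,2)} total cap 50

Min-cut arcs: {(0,2), (5,2), (5,3), (6,4), (7,1), (8,1), (8,10), (9,2)} (total capacity 50)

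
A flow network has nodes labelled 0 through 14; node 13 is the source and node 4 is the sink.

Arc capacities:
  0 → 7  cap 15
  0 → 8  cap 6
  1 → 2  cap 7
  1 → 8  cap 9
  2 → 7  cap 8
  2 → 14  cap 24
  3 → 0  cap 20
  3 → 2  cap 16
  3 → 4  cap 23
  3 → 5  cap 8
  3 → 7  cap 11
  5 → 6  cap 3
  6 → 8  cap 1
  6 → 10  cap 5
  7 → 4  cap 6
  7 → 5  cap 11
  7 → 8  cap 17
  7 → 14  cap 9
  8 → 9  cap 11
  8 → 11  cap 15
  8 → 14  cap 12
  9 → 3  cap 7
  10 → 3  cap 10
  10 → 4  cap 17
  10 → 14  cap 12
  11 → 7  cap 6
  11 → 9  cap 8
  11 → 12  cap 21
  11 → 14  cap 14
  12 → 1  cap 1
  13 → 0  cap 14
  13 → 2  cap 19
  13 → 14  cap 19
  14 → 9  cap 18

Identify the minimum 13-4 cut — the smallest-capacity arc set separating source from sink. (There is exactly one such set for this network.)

Min-cut arcs: {(5,6), (7,4), (9,3)} (total capacity 16)

augment #1: 13→0→7→4 push 6
augment #2: 13→14→9→3→4 push 7
augment #3: 13→0→7→5→6→10→4 push 3
max flow = 16; residual-reachable set from 13 gives S-side
cut edges (S→T): {(5,6), (7,4), (9,3)} total cap 16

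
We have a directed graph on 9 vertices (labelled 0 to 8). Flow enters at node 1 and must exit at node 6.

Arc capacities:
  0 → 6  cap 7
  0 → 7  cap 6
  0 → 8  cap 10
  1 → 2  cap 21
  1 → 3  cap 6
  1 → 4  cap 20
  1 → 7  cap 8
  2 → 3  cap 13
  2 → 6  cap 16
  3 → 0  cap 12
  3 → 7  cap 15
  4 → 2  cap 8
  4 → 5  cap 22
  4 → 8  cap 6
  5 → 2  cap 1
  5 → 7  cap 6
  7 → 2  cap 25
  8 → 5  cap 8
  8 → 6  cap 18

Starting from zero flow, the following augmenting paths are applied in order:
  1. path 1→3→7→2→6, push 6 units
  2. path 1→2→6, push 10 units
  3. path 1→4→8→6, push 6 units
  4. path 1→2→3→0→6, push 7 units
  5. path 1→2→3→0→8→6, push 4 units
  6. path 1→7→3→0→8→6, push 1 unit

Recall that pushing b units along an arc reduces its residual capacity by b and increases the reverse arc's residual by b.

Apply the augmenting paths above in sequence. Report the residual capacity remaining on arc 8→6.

Residual capacity of (8,6): 7

after path 1 (1→3→7→2→6, push 6): res(8,6)=18
after path 2 (1→2→6, push 10): res(8,6)=18
after path 3 (1→4→8→6, push 6): res(8,6)=12
after path 4 (1→2→3→0→6, push 7): res(8,6)=12
after path 5 (1→2→3→0→8→6, push 4): res(8,6)=8
after path 6 (1→7→3→0→8→6, push 1): res(8,6)=7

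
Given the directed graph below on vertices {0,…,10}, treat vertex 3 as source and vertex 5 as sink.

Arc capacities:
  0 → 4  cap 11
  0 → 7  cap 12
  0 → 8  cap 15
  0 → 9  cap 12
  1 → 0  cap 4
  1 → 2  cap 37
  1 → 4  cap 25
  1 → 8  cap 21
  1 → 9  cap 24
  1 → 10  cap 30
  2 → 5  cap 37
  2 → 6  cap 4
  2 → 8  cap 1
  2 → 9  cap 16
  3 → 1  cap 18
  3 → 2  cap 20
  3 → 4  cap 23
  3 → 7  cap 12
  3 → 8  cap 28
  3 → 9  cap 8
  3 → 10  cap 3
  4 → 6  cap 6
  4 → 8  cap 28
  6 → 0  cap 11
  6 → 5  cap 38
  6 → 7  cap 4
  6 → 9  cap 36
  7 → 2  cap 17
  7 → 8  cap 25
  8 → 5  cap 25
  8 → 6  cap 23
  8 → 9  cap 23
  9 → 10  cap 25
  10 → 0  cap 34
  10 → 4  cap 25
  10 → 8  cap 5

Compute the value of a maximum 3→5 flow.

Maximum flow value: 95

augment #1: 3→2→5 bottleneck 20, total now 20
augment #2: 3→8→5 bottleneck 25, total now 45
augment #3: 3→1→2→5 bottleneck 17, total now 62
augment #4: 3→4→6→5 bottleneck 6, total now 68
augment #5: 3→8→6→5 bottleneck 3, total now 71
augment #6: 3→1→2→6→5 bottleneck 1, total now 72
augment #7: 3→4→8→6→5 bottleneck 17, total now 89
augment #8: 3→7→2→6→5 bottleneck 3, total now 92
augment #9: 3→7→8→6→5 bottleneck 3, total now 95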